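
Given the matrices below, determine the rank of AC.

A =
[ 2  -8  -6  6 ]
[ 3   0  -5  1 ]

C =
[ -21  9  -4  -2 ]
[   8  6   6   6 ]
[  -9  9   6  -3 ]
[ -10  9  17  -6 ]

2

First compute AC:
[[-112, -30,  10, -70],
 [-28,  -9, -25,   3]]
Now row reduce the product.
R2 ← R2 − (1/4)·R1: [0, -3/2, -55/2, 41/2]
2 nonzero rows, so rank(AC) = 2.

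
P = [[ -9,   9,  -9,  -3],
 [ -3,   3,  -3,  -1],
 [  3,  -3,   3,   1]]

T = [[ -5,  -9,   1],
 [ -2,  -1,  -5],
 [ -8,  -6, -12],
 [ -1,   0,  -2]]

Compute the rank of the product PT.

First compute PT:
[[102, 126,  60],
 [ 34,  42,  20],
 [-34, -42, -20]]
Now row reduce the product.
R2 ← R2 − (1/3)·R1: [0, 0, 0]
R3 ← R3 + (1/3)·R1: [0, 0, 0]
1 nonzero row, so rank(PT) = 1.

1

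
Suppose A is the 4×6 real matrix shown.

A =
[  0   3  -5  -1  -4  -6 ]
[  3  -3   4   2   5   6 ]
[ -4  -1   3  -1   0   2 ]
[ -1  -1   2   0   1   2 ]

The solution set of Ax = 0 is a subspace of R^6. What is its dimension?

Row reduce to echelon form.
Swap R1 ↔ R2
R3 ← R3 + (4/3)·R1: [0, -5, 25/3, 5/3, 20/3, 10]
R4 ← R4 + (1/3)·R1: [0, -2, 10/3, 2/3, 8/3, 4]
R3 ← R3 + (5/3)·R2: [0, 0, 0, 0, 0, 0]
R4 ← R4 + (2/3)·R2: [0, 0, 0, 0, 0, 0]
2 nonzero rows, so rank(A) = 2.
A has 6 columns; by rank–nullity, nullity = 6 − 2 = 4.

4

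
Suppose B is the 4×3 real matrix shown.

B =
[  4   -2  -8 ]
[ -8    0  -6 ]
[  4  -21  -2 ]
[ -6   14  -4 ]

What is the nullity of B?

Row reduce to echelon form.
R2 ← R2 + (2)·R1: [0, -4, -22]
R3 ← R3 − R1: [0, -19, 6]
R4 ← R4 + (3/2)·R1: [0, 11, -16]
R3 ← R3 − (19/4)·R2: [0, 0, 221/2]
R4 ← R4 + (11/4)·R2: [0, 0, -153/2]
R4 ← R4 + (9/13)·R3: [0, 0, 0]
3 nonzero rows, so rank(B) = 3.
B has 3 columns; by rank–nullity, nullity = 3 − 3 = 0.

0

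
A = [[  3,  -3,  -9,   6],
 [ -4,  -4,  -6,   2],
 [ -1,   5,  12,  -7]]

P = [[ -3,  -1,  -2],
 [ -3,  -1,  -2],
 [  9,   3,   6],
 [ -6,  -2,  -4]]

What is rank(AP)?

1

First compute AP:
[[-117, -39, -78],
 [-42, -14, -28],
 [138,  46,  92]]
Now row reduce the product.
R2 ← R2 − (14/39)·R1: [0, 0, 0]
R3 ← R3 + (46/39)·R1: [0, 0, 0]
1 nonzero row, so rank(AP) = 1.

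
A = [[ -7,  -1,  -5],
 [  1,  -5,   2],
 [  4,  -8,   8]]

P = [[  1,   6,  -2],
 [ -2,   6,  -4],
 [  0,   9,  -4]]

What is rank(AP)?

2

First compute AP:
[[ -5, -93,  38],
 [ 11,  -6,  10],
 [ 20,  48,  -8]]
Now row reduce the product.
R2 ← R2 + (11/5)·R1: [0, -1053/5, 468/5]
R3 ← R3 + (4)·R1: [0, -324, 144]
R3 ← R3 − (20/13)·R2: [0, 0, 0]
2 nonzero rows, so rank(AP) = 2.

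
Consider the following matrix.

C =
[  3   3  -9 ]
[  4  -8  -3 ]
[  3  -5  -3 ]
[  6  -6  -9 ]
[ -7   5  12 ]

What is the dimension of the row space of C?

2

Row reduce to echelon form.
R2 ← R2 − (4/3)·R1: [0, -12, 9]
R3 ← R3 − R1: [0, -8, 6]
R4 ← R4 − (2)·R1: [0, -12, 9]
R5 ← R5 + (7/3)·R1: [0, 12, -9]
R3 ← R3 − (2/3)·R2: [0, 0, 0]
R4 ← R4 − R2: [0, 0, 0]
R5 ← R5 + R2: [0, 0, 0]
Echelon form has 2 nonzero rows, so rank(C) = 2.
The row space has dimension equal to the rank: 2.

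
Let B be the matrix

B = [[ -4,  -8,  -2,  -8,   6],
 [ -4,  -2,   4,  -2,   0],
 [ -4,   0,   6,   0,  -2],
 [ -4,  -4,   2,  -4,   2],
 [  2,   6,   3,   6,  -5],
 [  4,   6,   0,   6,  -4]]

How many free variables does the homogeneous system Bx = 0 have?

3

Row reduce to echelon form.
R2 ← R2 − R1: [0, 6, 6, 6, -6]
R3 ← R3 − R1: [0, 8, 8, 8, -8]
R4 ← R4 − R1: [0, 4, 4, 4, -4]
R5 ← R5 + (1/2)·R1: [0, 2, 2, 2, -2]
R6 ← R6 + R1: [0, -2, -2, -2, 2]
R3 ← R3 − (4/3)·R2: [0, 0, 0, 0, 0]
R4 ← R4 − (2/3)·R2: [0, 0, 0, 0, 0]
R5 ← R5 − (1/3)·R2: [0, 0, 0, 0, 0]
R6 ← R6 + (1/3)·R2: [0, 0, 0, 0, 0]
2 nonzero rows, so rank(B) = 2.
B has 5 columns; by rank–nullity, nullity = 5 − 2 = 3.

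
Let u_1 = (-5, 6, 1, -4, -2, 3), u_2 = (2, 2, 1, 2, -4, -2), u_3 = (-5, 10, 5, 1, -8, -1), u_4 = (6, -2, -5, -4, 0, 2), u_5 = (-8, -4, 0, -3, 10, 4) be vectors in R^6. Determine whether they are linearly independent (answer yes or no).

no

Form the matrix with these vectors as rows and row reduce.
R2 ← R2 + (2/5)·R1: [0, 22/5, 7/5, 2/5, -24/5, -4/5]
R3 ← R3 − R1: [0, 4, 4, 5, -6, -4]
R4 ← R4 + (6/5)·R1: [0, 26/5, -19/5, -44/5, -12/5, 28/5]
R5 ← R5 − (8/5)·R1: [0, -68/5, -8/5, 17/5, 66/5, -4/5]
R3 ← R3 − (10/11)·R2: [0, 0, 30/11, 51/11, -18/11, -36/11]
R4 ← R4 − (13/11)·R2: [0, 0, -60/11, -102/11, 36/11, 72/11]
R5 ← R5 + (34/11)·R2: [0, 0, 30/11, 51/11, -18/11, -36/11]
R4 ← R4 + (2)·R3: [0, 0, 0, 0, 0, 0]
R5 ← R5 − R3: [0, 0, 0, 0, 0, 0]
3 nonzero rows, so the 5 vectors span a space of dimension 3.
Since 3 < 5, the vectors are linearly dependent.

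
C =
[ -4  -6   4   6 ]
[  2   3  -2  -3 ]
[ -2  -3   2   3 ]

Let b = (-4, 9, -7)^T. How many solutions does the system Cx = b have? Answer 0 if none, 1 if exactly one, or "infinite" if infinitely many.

0

Row reduce the augmented matrix [C | b].
R2 ← R2 + (1/2)·R1: [0, 0, 0, 0, 7]
R3 ← R3 − (1/2)·R1: [0, 0, 0, 0, -5]
R3 ← R3 + (5/7)·R2: [0, 0, 0, 0, 0]
The echelon form has 2 nonzero rows; the last pivot sits in the augmented column, so rank(C) = 1 but rank([C|b]) = 2.
Since the ranks differ, the system is inconsistent.
It has no solutions.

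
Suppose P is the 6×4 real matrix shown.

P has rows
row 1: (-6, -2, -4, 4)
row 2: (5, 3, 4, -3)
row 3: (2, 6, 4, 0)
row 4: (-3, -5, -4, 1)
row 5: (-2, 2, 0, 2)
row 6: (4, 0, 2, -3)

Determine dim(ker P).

Row reduce to echelon form.
R2 ← R2 + (5/6)·R1: [0, 4/3, 2/3, 1/3]
R3 ← R3 + (1/3)·R1: [0, 16/3, 8/3, 4/3]
R4 ← R4 − (1/2)·R1: [0, -4, -2, -1]
R5 ← R5 − (1/3)·R1: [0, 8/3, 4/3, 2/3]
R6 ← R6 + (2/3)·R1: [0, -4/3, -2/3, -1/3]
R3 ← R3 − (4)·R2: [0, 0, 0, 0]
R4 ← R4 + (3)·R2: [0, 0, 0, 0]
R5 ← R5 − (2)·R2: [0, 0, 0, 0]
R6 ← R6 + R2: [0, 0, 0, 0]
2 nonzero rows, so rank(P) = 2.
P has 4 columns; by rank–nullity, nullity = 4 − 2 = 2.

2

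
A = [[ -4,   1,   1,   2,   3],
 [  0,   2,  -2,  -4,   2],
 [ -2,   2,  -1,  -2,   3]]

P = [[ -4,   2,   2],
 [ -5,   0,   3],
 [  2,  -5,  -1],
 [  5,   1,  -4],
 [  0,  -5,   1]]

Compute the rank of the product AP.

First compute AP:
[[ 23, -26, -11],
 [-34,  -4,  26],
 [-14, -16,  14]]
Now row reduce the product.
R2 ← R2 + (34/23)·R1: [0, -976/23, 224/23]
R3 ← R3 + (14/23)·R1: [0, -732/23, 168/23]
R3 ← R3 − (3/4)·R2: [0, 0, 0]
2 nonzero rows, so rank(AP) = 2.

2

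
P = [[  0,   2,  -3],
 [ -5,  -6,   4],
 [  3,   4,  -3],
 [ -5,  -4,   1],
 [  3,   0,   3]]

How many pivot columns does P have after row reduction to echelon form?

2

Row reduce to echelon form.
Swap R1 ↔ R2
R3 ← R3 + (3/5)·R1: [0, 2/5, -3/5]
R4 ← R4 − R1: [0, 2, -3]
R5 ← R5 + (3/5)·R1: [0, -18/5, 27/5]
R3 ← R3 − (1/5)·R2: [0, 0, 0]
R4 ← R4 − R2: [0, 0, 0]
R5 ← R5 + (9/5)·R2: [0, 0, 0]
Echelon form has 2 nonzero rows, so rank(P) = 2.
Each nonzero row contributes one pivot column: 2 pivot columns.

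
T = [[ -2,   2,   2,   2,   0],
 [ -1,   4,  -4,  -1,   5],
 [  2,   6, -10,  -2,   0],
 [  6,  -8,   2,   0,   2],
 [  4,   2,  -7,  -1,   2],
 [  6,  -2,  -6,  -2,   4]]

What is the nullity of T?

1

Row reduce to echelon form.
R2 ← R2 − (1/2)·R1: [0, 3, -5, -2, 5]
R3 ← R3 + R1: [0, 8, -8, 0, 0]
R4 ← R4 + (3)·R1: [0, -2, 8, 6, 2]
R5 ← R5 + (2)·R1: [0, 6, -3, 3, 2]
R6 ← R6 + (3)·R1: [0, 4, 0, 4, 4]
R3 ← R3 − (8/3)·R2: [0, 0, 16/3, 16/3, -40/3]
R4 ← R4 + (2/3)·R2: [0, 0, 14/3, 14/3, 16/3]
R5 ← R5 − (2)·R2: [0, 0, 7, 7, -8]
R6 ← R6 − (4/3)·R2: [0, 0, 20/3, 20/3, -8/3]
R4 ← R4 − (7/8)·R3: [0, 0, 0, 0, 17]
R5 ← R5 − (21/16)·R3: [0, 0, 0, 0, 19/2]
R6 ← R6 − (5/4)·R3: [0, 0, 0, 0, 14]
R5 ← R5 − (19/34)·R4: [0, 0, 0, 0, 0]
R6 ← R6 − (14/17)·R4: [0, 0, 0, 0, 0]
4 nonzero rows, so rank(T) = 4.
T has 5 columns; by rank–nullity, nullity = 5 − 4 = 1.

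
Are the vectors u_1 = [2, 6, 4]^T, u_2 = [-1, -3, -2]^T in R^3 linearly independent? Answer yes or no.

Form the matrix with these vectors as rows and row reduce.
R2 ← R2 + (1/2)·R1: [0, 0, 0]
1 nonzero row, so the 2 vectors span a space of dimension 1.
Since 1 < 2, the vectors are linearly dependent.

no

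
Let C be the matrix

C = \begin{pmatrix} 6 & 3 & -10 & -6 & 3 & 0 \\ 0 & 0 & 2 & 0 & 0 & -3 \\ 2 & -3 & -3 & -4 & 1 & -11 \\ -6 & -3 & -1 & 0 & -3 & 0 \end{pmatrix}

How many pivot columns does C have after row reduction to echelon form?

Row reduce to echelon form.
R3 ← R3 − (1/3)·R1: [0, -4, 1/3, -2, 0, -11]
R4 ← R4 + R1: [0, 0, -11, -6, 0, 0]
Swap R2 ↔ R3
R4 ← R4 + (11/2)·R3: [0, 0, 0, -6, 0, -33/2]
Echelon form has 4 nonzero rows, so rank(C) = 4.
Each nonzero row contributes one pivot column: 4 pivot columns.

4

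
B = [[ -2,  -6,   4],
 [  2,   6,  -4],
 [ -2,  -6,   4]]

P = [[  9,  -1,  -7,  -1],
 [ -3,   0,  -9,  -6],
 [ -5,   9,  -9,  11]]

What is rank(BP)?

1

First compute BP:
[[-20,  38,  32,  82],
 [ 20, -38, -32, -82],
 [-20,  38,  32,  82]]
Now row reduce the product.
R2 ← R2 + R1: [0, 0, 0, 0]
R3 ← R3 − R1: [0, 0, 0, 0]
1 nonzero row, so rank(BP) = 1.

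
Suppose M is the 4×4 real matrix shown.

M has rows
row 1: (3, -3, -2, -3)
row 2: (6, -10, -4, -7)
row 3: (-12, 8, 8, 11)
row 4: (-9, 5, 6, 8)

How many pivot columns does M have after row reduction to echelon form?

2

Row reduce to echelon form.
R2 ← R2 − (2)·R1: [0, -4, 0, -1]
R3 ← R3 + (4)·R1: [0, -4, 0, -1]
R4 ← R4 + (3)·R1: [0, -4, 0, -1]
R3 ← R3 − R2: [0, 0, 0, 0]
R4 ← R4 − R2: [0, 0, 0, 0]
Echelon form has 2 nonzero rows, so rank(M) = 2.
Each nonzero row contributes one pivot column: 2 pivot columns.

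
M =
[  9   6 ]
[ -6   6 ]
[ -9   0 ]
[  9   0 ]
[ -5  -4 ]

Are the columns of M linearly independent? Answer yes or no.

yes

Row reduce M to echelon form.
R2 ← R2 + (2/3)·R1: [0, 10]
R3 ← R3 + R1: [0, 6]
R4 ← R4 − R1: [0, -6]
R5 ← R5 + (5/9)·R1: [0, -2/3]
R3 ← R3 − (3/5)·R2: [0, 0]
R4 ← R4 + (3/5)·R2: [0, 0]
R5 ← R5 + (1/15)·R2: [0, 0]
2 pivots among 2 columns.
Every column is a pivot column, so the columns are linearly independent.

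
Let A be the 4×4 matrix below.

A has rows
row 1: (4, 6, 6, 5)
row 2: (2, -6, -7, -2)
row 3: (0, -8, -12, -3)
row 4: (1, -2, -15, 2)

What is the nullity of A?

Row reduce to echelon form.
R2 ← R2 − (1/2)·R1: [0, -9, -10, -9/2]
R4 ← R4 − (1/4)·R1: [0, -7/2, -33/2, 3/4]
R3 ← R3 − (8/9)·R2: [0, 0, -28/9, 1]
R4 ← R4 − (7/18)·R2: [0, 0, -227/18, 5/2]
R4 ← R4 − (227/56)·R3: [0, 0, 0, -87/56]
4 nonzero rows, so rank(A) = 4.
A has 4 columns; by rank–nullity, nullity = 4 − 4 = 0.

0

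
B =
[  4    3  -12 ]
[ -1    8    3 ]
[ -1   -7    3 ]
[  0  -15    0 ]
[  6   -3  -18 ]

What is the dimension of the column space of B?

Row reduce to echelon form.
R2 ← R2 + (1/4)·R1: [0, 35/4, 0]
R3 ← R3 + (1/4)·R1: [0, -25/4, 0]
R5 ← R5 − (3/2)·R1: [0, -15/2, 0]
R3 ← R3 + (5/7)·R2: [0, 0, 0]
R4 ← R4 + (12/7)·R2: [0, 0, 0]
R5 ← R5 + (6/7)·R2: [0, 0, 0]
Echelon form has 2 nonzero rows, so rank(B) = 2.
The column space has dimension equal to the rank: 2.

2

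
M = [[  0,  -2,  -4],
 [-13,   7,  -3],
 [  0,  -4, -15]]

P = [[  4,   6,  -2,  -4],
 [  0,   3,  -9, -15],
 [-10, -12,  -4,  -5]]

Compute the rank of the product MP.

First compute MP:
[[ 40,  42,  34,  50],
 [-22, -21, -25, -38],
 [150, 168,  96, 135]]
Now row reduce the product.
R2 ← R2 + (11/20)·R1: [0, 21/10, -63/10, -21/2]
R3 ← R3 − (15/4)·R1: [0, 21/2, -63/2, -105/2]
R3 ← R3 − (5)·R2: [0, 0, 0, 0]
2 nonzero rows, so rank(MP) = 2.

2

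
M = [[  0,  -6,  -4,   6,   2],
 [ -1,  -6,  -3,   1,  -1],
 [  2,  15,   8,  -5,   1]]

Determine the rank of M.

2

Row reduce to echelon form.
Swap R1 ↔ R2
R3 ← R3 + (2)·R1: [0, 3, 2, -3, -1]
R3 ← R3 + (1/2)·R2: [0, 0, 0, 0, 0]
Echelon form has 2 nonzero rows, so rank(M) = 2.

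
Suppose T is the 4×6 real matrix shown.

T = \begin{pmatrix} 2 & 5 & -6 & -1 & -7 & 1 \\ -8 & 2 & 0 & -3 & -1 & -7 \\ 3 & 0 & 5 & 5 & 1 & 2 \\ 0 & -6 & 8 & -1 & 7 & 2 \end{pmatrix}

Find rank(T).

4

Row reduce to echelon form.
R2 ← R2 + (4)·R1: [0, 22, -24, -7, -29, -3]
R3 ← R3 − (3/2)·R1: [0, -15/2, 14, 13/2, 23/2, 1/2]
R3 ← R3 + (15/44)·R2: [0, 0, 64/11, 181/44, 71/44, -23/44]
R4 ← R4 + (3/11)·R2: [0, 0, 16/11, -32/11, -10/11, 13/11]
R4 ← R4 − (1/4)·R3: [0, 0, 0, -63/16, -21/16, 21/16]
Echelon form has 4 nonzero rows, so rank(T) = 4.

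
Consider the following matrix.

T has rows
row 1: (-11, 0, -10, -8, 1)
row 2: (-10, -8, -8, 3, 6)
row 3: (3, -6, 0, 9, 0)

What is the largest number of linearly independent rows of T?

Row reduce to echelon form.
R2 ← R2 − (10/11)·R1: [0, -8, 12/11, 113/11, 56/11]
R3 ← R3 + (3/11)·R1: [0, -6, -30/11, 75/11, 3/11]
R3 ← R3 − (3/4)·R2: [0, 0, -39/11, -39/44, -39/11]
Echelon form has 3 nonzero rows, so rank(T) = 3.
The rank gives the maximum number of linearly independent rows: 3.

3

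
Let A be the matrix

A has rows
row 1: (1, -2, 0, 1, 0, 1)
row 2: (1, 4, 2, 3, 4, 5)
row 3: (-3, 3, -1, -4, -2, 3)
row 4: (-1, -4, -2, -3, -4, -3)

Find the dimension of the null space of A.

Row reduce to echelon form.
R2 ← R2 − R1: [0, 6, 2, 2, 4, 4]
R3 ← R3 + (3)·R1: [0, -3, -1, -1, -2, 6]
R4 ← R4 + R1: [0, -6, -2, -2, -4, -2]
R3 ← R3 + (1/2)·R2: [0, 0, 0, 0, 0, 8]
R4 ← R4 + R2: [0, 0, 0, 0, 0, 2]
R4 ← R4 − (1/4)·R3: [0, 0, 0, 0, 0, 0]
3 nonzero rows, so rank(A) = 3.
A has 6 columns; by rank–nullity, nullity = 6 − 3 = 3.

3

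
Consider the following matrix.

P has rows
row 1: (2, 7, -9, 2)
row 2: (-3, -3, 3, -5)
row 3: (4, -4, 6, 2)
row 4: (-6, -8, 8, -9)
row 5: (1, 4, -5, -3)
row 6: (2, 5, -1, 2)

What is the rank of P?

Row reduce to echelon form.
R2 ← R2 + (3/2)·R1: [0, 15/2, -21/2, -2]
R3 ← R3 − (2)·R1: [0, -18, 24, -2]
R4 ← R4 + (3)·R1: [0, 13, -19, -3]
R5 ← R5 − (1/2)·R1: [0, 1/2, -1/2, -4]
R6 ← R6 − R1: [0, -2, 8, 0]
R3 ← R3 + (12/5)·R2: [0, 0, -6/5, -34/5]
R4 ← R4 − (26/15)·R2: [0, 0, -4/5, 7/15]
R5 ← R5 − (1/15)·R2: [0, 0, 1/5, -58/15]
R6 ← R6 + (4/15)·R2: [0, 0, 26/5, -8/15]
R4 ← R4 − (2/3)·R3: [0, 0, 0, 5]
R5 ← R5 + (1/6)·R3: [0, 0, 0, -5]
R6 ← R6 + (13/3)·R3: [0, 0, 0, -30]
R5 ← R5 + R4: [0, 0, 0, 0]
R6 ← R6 + (6)·R4: [0, 0, 0, 0]
Echelon form has 4 nonzero rows, so rank(P) = 4.

4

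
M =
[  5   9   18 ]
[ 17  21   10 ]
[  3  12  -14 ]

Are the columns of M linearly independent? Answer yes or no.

Row reduce M to echelon form.
R2 ← R2 − (17/5)·R1: [0, -48/5, -256/5]
R3 ← R3 − (3/5)·R1: [0, 33/5, -124/5]
R3 ← R3 + (11/16)·R2: [0, 0, -60]
3 pivots among 3 columns.
Every column is a pivot column, so the columns are linearly independent.

yes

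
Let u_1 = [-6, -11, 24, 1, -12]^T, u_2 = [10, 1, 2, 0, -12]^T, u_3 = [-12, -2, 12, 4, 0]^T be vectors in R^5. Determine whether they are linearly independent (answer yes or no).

yes

Form the matrix with these vectors as rows and row reduce.
R2 ← R2 + (5/3)·R1: [0, -52/3, 42, 5/3, -32]
R3 ← R3 − (2)·R1: [0, 20, -36, 2, 24]
R3 ← R3 + (15/13)·R2: [0, 0, 162/13, 51/13, -168/13]
3 nonzero rows, so the 3 vectors span a space of dimension 3.
Since 3 = 3, the vectors are linearly independent.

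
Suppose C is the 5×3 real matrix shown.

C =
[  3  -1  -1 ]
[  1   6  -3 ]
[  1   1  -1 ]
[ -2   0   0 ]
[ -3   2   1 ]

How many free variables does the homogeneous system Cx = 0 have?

Row reduce to echelon form.
R2 ← R2 − (1/3)·R1: [0, 19/3, -8/3]
R3 ← R3 − (1/3)·R1: [0, 4/3, -2/3]
R4 ← R4 + (2/3)·R1: [0, -2/3, -2/3]
R5 ← R5 + R1: [0, 1, 0]
R3 ← R3 − (4/19)·R2: [0, 0, -2/19]
R4 ← R4 + (2/19)·R2: [0, 0, -18/19]
R5 ← R5 − (3/19)·R2: [0, 0, 8/19]
R4 ← R4 − (9)·R3: [0, 0, 0]
R5 ← R5 + (4)·R3: [0, 0, 0]
3 nonzero rows, so rank(C) = 3.
C has 3 columns; by rank–nullity, nullity = 3 − 3 = 0.

0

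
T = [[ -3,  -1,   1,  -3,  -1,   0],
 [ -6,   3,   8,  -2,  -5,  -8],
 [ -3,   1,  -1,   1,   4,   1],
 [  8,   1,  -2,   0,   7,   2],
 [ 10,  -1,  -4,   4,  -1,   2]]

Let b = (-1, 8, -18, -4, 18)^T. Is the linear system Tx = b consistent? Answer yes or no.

Row reduce the augmented matrix [T | b].
R2 ← R2 − (2)·R1: [0, 5, 6, 4, -3, -8, 10]
R3 ← R3 − R1: [0, 2, -2, 4, 5, 1, -17]
R4 ← R4 + (8/3)·R1: [0, -5/3, 2/3, -8, 13/3, 2, -20/3]
R5 ← R5 + (10/3)·R1: [0, -13/3, -2/3, -6, -13/3, 2, 44/3]
R3 ← R3 − (2/5)·R2: [0, 0, -22/5, 12/5, 31/5, 21/5, -21]
R4 ← R4 + (1/3)·R2: [0, 0, 8/3, -20/3, 10/3, -2/3, -10/3]
R5 ← R5 + (13/15)·R2: [0, 0, 68/15, -38/15, -104/15, -74/15, 70/3]
R4 ← R4 + (20/33)·R3: [0, 0, 0, -172/33, 78/11, 62/33, -530/33]
R5 ← R5 + (34/33)·R3: [0, 0, 0, -2/33, -6/11, -20/33, 56/33]
R5 ← R5 − (1/86)·R4: [0, 0, 0, 0, -27/43, -27/43, 81/43]
The echelon form has 5 nonzero rows, and every pivot lies in the first 6 columns, so rank(T) = rank([T|b]) = 5.
The system is consistent.

yes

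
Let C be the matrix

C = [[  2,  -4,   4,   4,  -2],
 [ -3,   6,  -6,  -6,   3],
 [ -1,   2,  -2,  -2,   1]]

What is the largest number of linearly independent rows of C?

1

Row reduce to echelon form.
R2 ← R2 + (3/2)·R1: [0, 0, 0, 0, 0]
R3 ← R3 + (1/2)·R1: [0, 0, 0, 0, 0]
Echelon form has 1 nonzero row, so rank(C) = 1.
The rank gives the maximum number of linearly independent rows: 1.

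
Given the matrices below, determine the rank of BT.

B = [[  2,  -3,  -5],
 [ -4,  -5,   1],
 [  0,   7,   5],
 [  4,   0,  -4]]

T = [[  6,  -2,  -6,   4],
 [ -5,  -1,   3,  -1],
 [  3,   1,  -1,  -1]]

3

First compute BT:
[[ 12,  -6, -16,  16],
 [  4,  14,   8, -12],
 [-20,  -2,  16, -12],
 [ 12, -12, -20,  20]]
Now row reduce the product.
R2 ← R2 − (1/3)·R1: [0, 16, 40/3, -52/3]
R3 ← R3 + (5/3)·R1: [0, -12, -32/3, 44/3]
R4 ← R4 − R1: [0, -6, -4, 4]
R3 ← R3 + (3/4)·R2: [0, 0, -2/3, 5/3]
R4 ← R4 + (3/8)·R2: [0, 0, 1, -5/2]
R4 ← R4 + (3/2)·R3: [0, 0, 0, 0]
3 nonzero rows, so rank(BT) = 3.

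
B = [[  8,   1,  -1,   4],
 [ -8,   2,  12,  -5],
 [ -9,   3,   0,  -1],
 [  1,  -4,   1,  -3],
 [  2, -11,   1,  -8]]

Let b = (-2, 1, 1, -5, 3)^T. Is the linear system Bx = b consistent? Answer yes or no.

Row reduce the augmented matrix [B | b].
R2 ← R2 + R1: [0, 3, 11, -1, -1]
R3 ← R3 + (9/8)·R1: [0, 33/8, -9/8, 7/2, -5/4]
R4 ← R4 − (1/8)·R1: [0, -33/8, 9/8, -7/2, -19/4]
R5 ← R5 − (1/4)·R1: [0, -45/4, 5/4, -9, 7/2]
R3 ← R3 − (11/8)·R2: [0, 0, -65/4, 39/8, 1/8]
R4 ← R4 + (11/8)·R2: [0, 0, 65/4, -39/8, -49/8]
R5 ← R5 + (15/4)·R2: [0, 0, 85/2, -51/4, -1/4]
R4 ← R4 + R3: [0, 0, 0, 0, -6]
R5 ← R5 + (34/13)·R3: [0, 0, 0, 0, 1/13]
R5 ← R5 + (1/78)·R4: [0, 0, 0, 0, 0]
The echelon form has 4 nonzero rows; the last pivot sits in the augmented column, so rank(B) = 3 but rank([B|b]) = 4.
Since the ranks differ, the system is inconsistent.

no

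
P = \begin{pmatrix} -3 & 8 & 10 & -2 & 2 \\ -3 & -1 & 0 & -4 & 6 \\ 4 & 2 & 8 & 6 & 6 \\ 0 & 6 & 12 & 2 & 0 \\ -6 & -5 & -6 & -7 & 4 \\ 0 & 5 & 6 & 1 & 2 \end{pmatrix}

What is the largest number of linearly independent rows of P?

5

Row reduce to echelon form.
R2 ← R2 − R1: [0, -9, -10, -2, 4]
R3 ← R3 + (4/3)·R1: [0, 38/3, 64/3, 10/3, 26/3]
R5 ← R5 − (2)·R1: [0, -21, -26, -3, 0]
R3 ← R3 + (38/27)·R2: [0, 0, 196/27, 14/27, 386/27]
R4 ← R4 + (2/3)·R2: [0, 0, 16/3, 2/3, 8/3]
R5 ← R5 − (7/3)·R2: [0, 0, -8/3, 5/3, -28/3]
R6 ← R6 + (5/9)·R2: [0, 0, 4/9, -1/9, 38/9]
R4 ← R4 − (36/49)·R3: [0, 0, 0, 2/7, -384/49]
R5 ← R5 + (18/49)·R3: [0, 0, 0, 13/7, -200/49]
R6 ← R6 − (3/49)·R3: [0, 0, 0, -1/7, 164/49]
R5 ← R5 − (13/2)·R4: [0, 0, 0, 0, 328/7]
R6 ← R6 + (1/2)·R4: [0, 0, 0, 0, -4/7]
R6 ← R6 + (1/82)·R5: [0, 0, 0, 0, 0]
Echelon form has 5 nonzero rows, so rank(P) = 5.
The rank gives the maximum number of linearly independent rows: 5.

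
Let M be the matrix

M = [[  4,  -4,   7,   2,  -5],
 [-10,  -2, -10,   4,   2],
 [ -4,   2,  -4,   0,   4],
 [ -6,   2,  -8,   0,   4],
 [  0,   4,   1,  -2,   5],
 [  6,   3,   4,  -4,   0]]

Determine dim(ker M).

2

Row reduce to echelon form.
R2 ← R2 + (5/2)·R1: [0, -12, 15/2, 9, -21/2]
R3 ← R3 + R1: [0, -2, 3, 2, -1]
R4 ← R4 + (3/2)·R1: [0, -4, 5/2, 3, -7/2]
R6 ← R6 − (3/2)·R1: [0, 9, -13/2, -7, 15/2]
R3 ← R3 − (1/6)·R2: [0, 0, 7/4, 1/2, 3/4]
R4 ← R4 − (1/3)·R2: [0, 0, 0, 0, 0]
R5 ← R5 + (1/3)·R2: [0, 0, 7/2, 1, 3/2]
R6 ← R6 + (3/4)·R2: [0, 0, -7/8, -1/4, -3/8]
R5 ← R5 − (2)·R3: [0, 0, 0, 0, 0]
R6 ← R6 + (1/2)·R3: [0, 0, 0, 0, 0]
3 nonzero rows, so rank(M) = 3.
M has 5 columns; by rank–nullity, nullity = 5 − 3 = 2.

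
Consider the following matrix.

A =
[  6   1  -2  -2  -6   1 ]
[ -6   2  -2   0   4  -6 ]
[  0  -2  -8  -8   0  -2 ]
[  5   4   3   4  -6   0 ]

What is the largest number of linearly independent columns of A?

3

Row reduce to echelon form.
R2 ← R2 + R1: [0, 3, -4, -2, -2, -5]
R4 ← R4 − (5/6)·R1: [0, 19/6, 14/3, 17/3, -1, -5/6]
R3 ← R3 + (2/3)·R2: [0, 0, -32/3, -28/3, -4/3, -16/3]
R4 ← R4 − (19/18)·R2: [0, 0, 80/9, 70/9, 10/9, 40/9]
R4 ← R4 + (5/6)·R3: [0, 0, 0, 0, 0, 0]
Echelon form has 3 nonzero rows, so rank(A) = 3.
The rank gives the maximum number of linearly independent columns: 3.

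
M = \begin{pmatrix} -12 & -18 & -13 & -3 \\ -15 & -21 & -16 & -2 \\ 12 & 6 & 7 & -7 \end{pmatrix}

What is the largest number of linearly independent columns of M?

Row reduce to echelon form.
R2 ← R2 − (5/4)·R1: [0, 3/2, 1/4, 7/4]
R3 ← R3 + R1: [0, -12, -6, -10]
R3 ← R3 + (8)·R2: [0, 0, -4, 4]
Echelon form has 3 nonzero rows, so rank(M) = 3.
The rank gives the maximum number of linearly independent columns: 3.

3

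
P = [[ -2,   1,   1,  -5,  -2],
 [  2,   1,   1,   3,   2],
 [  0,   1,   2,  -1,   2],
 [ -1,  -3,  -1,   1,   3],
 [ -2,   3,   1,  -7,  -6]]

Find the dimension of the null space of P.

Row reduce to echelon form.
R2 ← R2 + R1: [0, 2, 2, -2, 0]
R4 ← R4 − (1/2)·R1: [0, -7/2, -3/2, 7/2, 4]
R5 ← R5 − R1: [0, 2, 0, -2, -4]
R3 ← R3 − (1/2)·R2: [0, 0, 1, 0, 2]
R4 ← R4 + (7/4)·R2: [0, 0, 2, 0, 4]
R5 ← R5 − R2: [0, 0, -2, 0, -4]
R4 ← R4 − (2)·R3: [0, 0, 0, 0, 0]
R5 ← R5 + (2)·R3: [0, 0, 0, 0, 0]
3 nonzero rows, so rank(P) = 3.
P has 5 columns; by rank–nullity, nullity = 5 − 3 = 2.

2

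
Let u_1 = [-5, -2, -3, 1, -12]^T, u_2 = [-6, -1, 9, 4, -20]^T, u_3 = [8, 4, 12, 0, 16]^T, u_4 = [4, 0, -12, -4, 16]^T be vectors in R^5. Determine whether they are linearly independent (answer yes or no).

Form the matrix with these vectors as rows and row reduce.
R2 ← R2 − (6/5)·R1: [0, 7/5, 63/5, 14/5, -28/5]
R3 ← R3 + (8/5)·R1: [0, 4/5, 36/5, 8/5, -16/5]
R4 ← R4 + (4/5)·R1: [0, -8/5, -72/5, -16/5, 32/5]
R3 ← R3 − (4/7)·R2: [0, 0, 0, 0, 0]
R4 ← R4 + (8/7)·R2: [0, 0, 0, 0, 0]
2 nonzero rows, so the 4 vectors span a space of dimension 2.
Since 2 < 4, the vectors are linearly dependent.

no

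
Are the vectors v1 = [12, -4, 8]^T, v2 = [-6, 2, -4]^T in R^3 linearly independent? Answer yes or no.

no

Form the matrix with these vectors as rows and row reduce.
R2 ← R2 + (1/2)·R1: [0, 0, 0]
1 nonzero row, so the 2 vectors span a space of dimension 1.
Since 1 < 2, the vectors are linearly dependent.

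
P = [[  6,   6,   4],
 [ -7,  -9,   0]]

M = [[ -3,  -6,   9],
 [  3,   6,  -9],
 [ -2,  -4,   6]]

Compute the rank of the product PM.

First compute PM:
[[ -8, -16,  24],
 [ -6, -12,  18]]
Now row reduce the product.
R2 ← R2 − (3/4)·R1: [0, 0, 0]
1 nonzero row, so rank(PM) = 1.

1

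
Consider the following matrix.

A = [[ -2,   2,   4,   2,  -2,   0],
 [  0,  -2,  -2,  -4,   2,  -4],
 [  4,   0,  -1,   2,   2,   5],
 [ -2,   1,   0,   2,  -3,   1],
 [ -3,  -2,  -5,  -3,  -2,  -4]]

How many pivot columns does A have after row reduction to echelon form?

Row reduce to echelon form.
R3 ← R3 + (2)·R1: [0, 4, 7, 6, -2, 5]
R4 ← R4 − R1: [0, -1, -4, 0, -1, 1]
R5 ← R5 − (3/2)·R1: [0, -5, -11, -6, 1, -4]
R3 ← R3 + (2)·R2: [0, 0, 3, -2, 2, -3]
R4 ← R4 − (1/2)·R2: [0, 0, -3, 2, -2, 3]
R5 ← R5 − (5/2)·R2: [0, 0, -6, 4, -4, 6]
R4 ← R4 + R3: [0, 0, 0, 0, 0, 0]
R5 ← R5 + (2)·R3: [0, 0, 0, 0, 0, 0]
Echelon form has 3 nonzero rows, so rank(A) = 3.
Each nonzero row contributes one pivot column: 3 pivot columns.

3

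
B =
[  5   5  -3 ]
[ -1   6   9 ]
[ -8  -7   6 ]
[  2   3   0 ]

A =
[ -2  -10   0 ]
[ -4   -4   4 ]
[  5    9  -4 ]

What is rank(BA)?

First compute BA:
[[-45, -97,  32],
 [ 23,  67, -12],
 [ 74, 162, -52],
 [-16, -32,  12]]
Now row reduce the product.
R2 ← R2 + (23/45)·R1: [0, 784/45, 196/45]
R3 ← R3 + (74/45)·R1: [0, 112/45, 28/45]
R4 ← R4 − (16/45)·R1: [0, 112/45, 28/45]
R3 ← R3 − (1/7)·R2: [0, 0, 0]
R4 ← R4 − (1/7)·R2: [0, 0, 0]
2 nonzero rows, so rank(BA) = 2.

2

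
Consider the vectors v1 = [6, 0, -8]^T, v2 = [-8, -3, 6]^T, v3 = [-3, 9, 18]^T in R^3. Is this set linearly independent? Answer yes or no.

Form the matrix with these vectors as rows and row reduce.
R2 ← R2 + (4/3)·R1: [0, -3, -14/3]
R3 ← R3 + (1/2)·R1: [0, 9, 14]
R3 ← R3 + (3)·R2: [0, 0, 0]
2 nonzero rows, so the 3 vectors span a space of dimension 2.
Since 2 < 3, the vectors are linearly dependent.

no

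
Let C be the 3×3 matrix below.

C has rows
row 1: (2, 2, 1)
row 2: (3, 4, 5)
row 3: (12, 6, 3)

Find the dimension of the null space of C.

0

Row reduce to echelon form.
R2 ← R2 − (3/2)·R1: [0, 1, 7/2]
R3 ← R3 − (6)·R1: [0, -6, -3]
R3 ← R3 + (6)·R2: [0, 0, 18]
3 nonzero rows, so rank(C) = 3.
C has 3 columns; by rank–nullity, nullity = 3 − 3 = 0.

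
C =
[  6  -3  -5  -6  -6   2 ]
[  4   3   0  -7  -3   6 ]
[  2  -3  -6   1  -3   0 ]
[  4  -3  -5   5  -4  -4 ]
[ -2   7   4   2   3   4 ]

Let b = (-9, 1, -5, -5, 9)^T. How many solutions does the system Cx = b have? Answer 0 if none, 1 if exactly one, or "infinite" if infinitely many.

0

Row reduce the augmented matrix [C | b].
R2 ← R2 − (2/3)·R1: [0, 5, 10/3, -3, 1, 14/3, 7]
R3 ← R3 − (1/3)·R1: [0, -2, -13/3, 3, -1, -2/3, -2]
R4 ← R4 − (2/3)·R1: [0, -1, -5/3, 9, 0, -16/3, 1]
R5 ← R5 + (1/3)·R1: [0, 6, 7/3, 0, 1, 14/3, 6]
R3 ← R3 + (2/5)·R2: [0, 0, -3, 9/5, -3/5, 6/5, 4/5]
R4 ← R4 + (1/5)·R2: [0, 0, -1, 42/5, 1/5, -22/5, 12/5]
R5 ← R5 − (6/5)·R2: [0, 0, -5/3, 18/5, -1/5, -14/15, -12/5]
R4 ← R4 − (1/3)·R3: [0, 0, 0, 39/5, 2/5, -24/5, 32/15]
R5 ← R5 − (5/9)·R3: [0, 0, 0, 13/5, 2/15, -8/5, -128/45]
R5 ← R5 − (1/3)·R4: [0, 0, 0, 0, 0, 0, -32/9]
The echelon form has 5 nonzero rows; the last pivot sits in the augmented column, so rank(C) = 4 but rank([C|b]) = 5.
Since the ranks differ, the system is inconsistent.
It has no solutions.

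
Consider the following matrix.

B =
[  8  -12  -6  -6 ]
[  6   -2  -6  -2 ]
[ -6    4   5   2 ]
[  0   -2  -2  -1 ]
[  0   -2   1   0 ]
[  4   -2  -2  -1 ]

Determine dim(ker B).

Row reduce to echelon form.
R2 ← R2 − (3/4)·R1: [0, 7, -3/2, 5/2]
R3 ← R3 + (3/4)·R1: [0, -5, 1/2, -5/2]
R6 ← R6 − (1/2)·R1: [0, 4, 1, 2]
R3 ← R3 + (5/7)·R2: [0, 0, -4/7, -5/7]
R4 ← R4 + (2/7)·R2: [0, 0, -17/7, -2/7]
R5 ← R5 + (2/7)·R2: [0, 0, 4/7, 5/7]
R6 ← R6 − (4/7)·R2: [0, 0, 13/7, 4/7]
R4 ← R4 − (17/4)·R3: [0, 0, 0, 11/4]
R5 ← R5 + R3: [0, 0, 0, 0]
R6 ← R6 + (13/4)·R3: [0, 0, 0, -7/4]
R6 ← R6 + (7/11)·R4: [0, 0, 0, 0]
4 nonzero rows, so rank(B) = 4.
B has 4 columns; by rank–nullity, nullity = 4 − 4 = 0.

0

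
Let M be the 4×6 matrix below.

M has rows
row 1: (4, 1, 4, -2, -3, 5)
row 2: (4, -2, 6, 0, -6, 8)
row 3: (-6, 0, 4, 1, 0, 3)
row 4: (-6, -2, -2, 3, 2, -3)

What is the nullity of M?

3

Row reduce to echelon form.
R2 ← R2 − R1: [0, -3, 2, 2, -3, 3]
R3 ← R3 + (3/2)·R1: [0, 3/2, 10, -2, -9/2, 21/2]
R4 ← R4 + (3/2)·R1: [0, -1/2, 4, 0, -5/2, 9/2]
R3 ← R3 + (1/2)·R2: [0, 0, 11, -1, -6, 12]
R4 ← R4 − (1/6)·R2: [0, 0, 11/3, -1/3, -2, 4]
R4 ← R4 − (1/3)·R3: [0, 0, 0, 0, 0, 0]
3 nonzero rows, so rank(M) = 3.
M has 6 columns; by rank–nullity, nullity = 6 − 3 = 3.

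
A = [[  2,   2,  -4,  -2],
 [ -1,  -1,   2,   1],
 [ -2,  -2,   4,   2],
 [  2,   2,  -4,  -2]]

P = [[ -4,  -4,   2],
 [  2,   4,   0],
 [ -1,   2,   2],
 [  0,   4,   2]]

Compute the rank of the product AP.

1

First compute AP:
[[  0, -16,  -8],
 [  0,   8,   4],
 [  0,  16,   8],
 [  0, -16,  -8]]
Now row reduce the product.
R2 ← R2 + (1/2)·R1: [0, 0, 0]
R3 ← R3 + R1: [0, 0, 0]
R4 ← R4 − R1: [0, 0, 0]
1 nonzero row, so rank(AP) = 1.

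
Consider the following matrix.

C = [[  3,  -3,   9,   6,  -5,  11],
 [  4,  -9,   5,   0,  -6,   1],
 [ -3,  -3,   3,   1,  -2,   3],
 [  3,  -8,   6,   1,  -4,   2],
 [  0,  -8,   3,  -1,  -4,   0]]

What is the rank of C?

Row reduce to echelon form.
R2 ← R2 − (4/3)·R1: [0, -5, -7, -8, 2/3, -41/3]
R3 ← R3 + R1: [0, -6, 12, 7, -7, 14]
R4 ← R4 − R1: [0, -5, -3, -5, 1, -9]
R3 ← R3 − (6/5)·R2: [0, 0, 102/5, 83/5, -39/5, 152/5]
R4 ← R4 − R2: [0, 0, 4, 3, 1/3, 14/3]
R5 ← R5 − (8/5)·R2: [0, 0, 71/5, 59/5, -76/15, 328/15]
R4 ← R4 − (10/51)·R3: [0, 0, 0, -13/51, 95/51, -22/17]
R5 ← R5 − (71/102)·R3: [0, 0, 0, 25/102, 37/102, 12/17]
R5 ← R5 + (25/26)·R4: [0, 0, 0, 0, 28/13, -7/13]
Echelon form has 5 nonzero rows, so rank(C) = 5.

5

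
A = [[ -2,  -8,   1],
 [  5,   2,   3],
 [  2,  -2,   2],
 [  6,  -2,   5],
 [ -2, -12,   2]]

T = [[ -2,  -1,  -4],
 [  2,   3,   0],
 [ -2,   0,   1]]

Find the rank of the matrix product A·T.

First compute AT:
[[-14, -22,   9],
 [-12,   1, -17],
 [-12,  -8,  -6],
 [-26, -12, -19],
 [-24, -34,  10]]
Now row reduce the product.
R2 ← R2 − (6/7)·R1: [0, 139/7, -173/7]
R3 ← R3 − (6/7)·R1: [0, 76/7, -96/7]
R4 ← R4 − (13/7)·R1: [0, 202/7, -250/7]
R5 ← R5 − (12/7)·R1: [0, 26/7, -38/7]
R3 ← R3 − (76/139)·R2: [0, 0, -28/139]
R4 ← R4 − (202/139)·R2: [0, 0, 28/139]
R5 ← R5 − (26/139)·R2: [0, 0, -112/139]
R4 ← R4 + R3: [0, 0, 0]
R5 ← R5 − (4)·R3: [0, 0, 0]
3 nonzero rows, so rank(AT) = 3.

3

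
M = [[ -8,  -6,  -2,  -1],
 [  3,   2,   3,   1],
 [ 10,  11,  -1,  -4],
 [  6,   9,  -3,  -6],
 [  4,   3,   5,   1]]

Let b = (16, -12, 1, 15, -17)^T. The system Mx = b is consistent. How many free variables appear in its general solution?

Row reduce the augmented matrix [M | b].
R2 ← R2 + (3/8)·R1: [0, -1/4, 9/4, 5/8, -6]
R3 ← R3 + (5/4)·R1: [0, 7/2, -7/2, -21/4, 21]
R4 ← R4 + (3/4)·R1: [0, 9/2, -9/2, -27/4, 27]
R5 ← R5 + (1/2)·R1: [0, 0, 4, 1/2, -9]
R3 ← R3 + (14)·R2: [0, 0, 28, 7/2, -63]
R4 ← R4 + (18)·R2: [0, 0, 36, 9/2, -81]
R4 ← R4 − (9/7)·R3: [0, 0, 0, 0, 0]
R5 ← R5 − (1/7)·R3: [0, 0, 0, 0, 0]
The echelon form has 3 nonzero rows, and every pivot lies in the first 4 columns, so rank(M) = rank([M|b]) = 3.
The system is consistent.
Free variables = (unknowns) − (rank) = 4 − 3 = 1.

1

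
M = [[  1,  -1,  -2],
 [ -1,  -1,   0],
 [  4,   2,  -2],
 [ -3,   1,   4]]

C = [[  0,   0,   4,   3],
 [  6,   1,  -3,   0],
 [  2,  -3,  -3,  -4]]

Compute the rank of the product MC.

2

First compute MC:
[[-10,   5,  13,  11],
 [ -6,  -1,  -1,  -3],
 [  8,   8,  16,  20],
 [ 14, -11, -27, -25]]
Now row reduce the product.
R2 ← R2 − (3/5)·R1: [0, -4, -44/5, -48/5]
R3 ← R3 + (4/5)·R1: [0, 12, 132/5, 144/5]
R4 ← R4 + (7/5)·R1: [0, -4, -44/5, -48/5]
R3 ← R3 + (3)·R2: [0, 0, 0, 0]
R4 ← R4 − R2: [0, 0, 0, 0]
2 nonzero rows, so rank(MC) = 2.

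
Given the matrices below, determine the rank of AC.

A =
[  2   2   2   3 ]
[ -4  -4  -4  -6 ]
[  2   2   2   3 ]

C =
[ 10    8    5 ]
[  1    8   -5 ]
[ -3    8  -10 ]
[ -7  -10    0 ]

First compute AC:
[[ -5,  18, -20],
 [ 10, -36,  40],
 [ -5,  18, -20]]
Now row reduce the product.
R2 ← R2 + (2)·R1: [0, 0, 0]
R3 ← R3 − R1: [0, 0, 0]
1 nonzero row, so rank(AC) = 1.

1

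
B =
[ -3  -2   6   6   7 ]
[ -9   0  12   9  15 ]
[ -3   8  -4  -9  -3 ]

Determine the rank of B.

Row reduce to echelon form.
R2 ← R2 − (3)·R1: [0, 6, -6, -9, -6]
R3 ← R3 − R1: [0, 10, -10, -15, -10]
R3 ← R3 − (5/3)·R2: [0, 0, 0, 0, 0]
Echelon form has 2 nonzero rows, so rank(B) = 2.

2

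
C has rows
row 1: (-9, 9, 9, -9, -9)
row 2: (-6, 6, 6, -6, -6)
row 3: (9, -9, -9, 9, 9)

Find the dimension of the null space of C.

4

Row reduce to echelon form.
R2 ← R2 − (2/3)·R1: [0, 0, 0, 0, 0]
R3 ← R3 + R1: [0, 0, 0, 0, 0]
1 nonzero row, so rank(C) = 1.
C has 5 columns; by rank–nullity, nullity = 5 − 1 = 4.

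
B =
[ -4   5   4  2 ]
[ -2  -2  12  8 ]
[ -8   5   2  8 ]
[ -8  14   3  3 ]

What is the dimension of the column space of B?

Row reduce to echelon form.
R2 ← R2 − (1/2)·R1: [0, -9/2, 10, 7]
R3 ← R3 − (2)·R1: [0, -5, -6, 4]
R4 ← R4 − (2)·R1: [0, 4, -5, -1]
R3 ← R3 − (10/9)·R2: [0, 0, -154/9, -34/9]
R4 ← R4 + (8/9)·R2: [0, 0, 35/9, 47/9]
R4 ← R4 + (5/22)·R3: [0, 0, 0, 48/11]
Echelon form has 4 nonzero rows, so rank(B) = 4.
The column space has dimension equal to the rank: 4.

4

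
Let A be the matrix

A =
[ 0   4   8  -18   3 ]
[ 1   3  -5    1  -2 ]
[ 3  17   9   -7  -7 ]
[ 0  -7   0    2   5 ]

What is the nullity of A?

1

Row reduce to echelon form.
Swap R1 ↔ R2
R3 ← R3 − (3)·R1: [0, 8, 24, -10, -1]
R3 ← R3 − (2)·R2: [0, 0, 8, 26, -7]
R4 ← R4 + (7/4)·R2: [0, 0, 14, -59/2, 41/4]
R4 ← R4 − (7/4)·R3: [0, 0, 0, -75, 45/2]
4 nonzero rows, so rank(A) = 4.
A has 5 columns; by rank–nullity, nullity = 5 − 4 = 1.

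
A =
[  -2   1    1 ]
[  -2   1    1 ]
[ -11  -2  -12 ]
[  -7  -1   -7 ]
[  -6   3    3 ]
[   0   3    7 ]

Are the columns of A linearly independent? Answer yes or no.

Row reduce A to echelon form.
R2 ← R2 − R1: [0, 0, 0]
R3 ← R3 − (11/2)·R1: [0, -15/2, -35/2]
R4 ← R4 − (7/2)·R1: [0, -9/2, -21/2]
R5 ← R5 − (3)·R1: [0, 0, 0]
Swap R2 ↔ R3
R4 ← R4 − (3/5)·R2: [0, 0, 0]
R6 ← R6 + (2/5)·R2: [0, 0, 0]
2 pivots among 3 columns.
Only 2 < 3 pivot columns, so the columns are linearly dependent.

no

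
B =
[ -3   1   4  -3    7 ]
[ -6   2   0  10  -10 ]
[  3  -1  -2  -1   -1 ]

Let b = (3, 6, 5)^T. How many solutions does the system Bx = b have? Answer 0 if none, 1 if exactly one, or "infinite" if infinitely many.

Row reduce the augmented matrix [B | b].
R2 ← R2 − (2)·R1: [0, 0, -8, 16, -24, 0]
R3 ← R3 + R1: [0, 0, 2, -4, 6, 8]
R3 ← R3 + (1/4)·R2: [0, 0, 0, 0, 0, 8]
The echelon form has 3 nonzero rows; the last pivot sits in the augmented column, so rank(B) = 2 but rank([B|b]) = 3.
Since the ranks differ, the system is inconsistent.
It has no solutions.

0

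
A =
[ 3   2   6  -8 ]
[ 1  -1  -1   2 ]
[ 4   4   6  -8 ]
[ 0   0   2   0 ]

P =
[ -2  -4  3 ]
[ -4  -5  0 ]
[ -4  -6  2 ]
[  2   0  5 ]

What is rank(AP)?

2

First compute AP:
[[-54, -58, -19],
 [ 10,   7,  11],
 [-64, -72, -16],
 [ -8, -12,   4]]
Now row reduce the product.
R2 ← R2 + (5/27)·R1: [0, -101/27, 202/27]
R3 ← R3 − (32/27)·R1: [0, -88/27, 176/27]
R4 ← R4 − (4/27)·R1: [0, -92/27, 184/27]
R3 ← R3 − (88/101)·R2: [0, 0, 0]
R4 ← R4 − (92/101)·R2: [0, 0, 0]
2 nonzero rows, so rank(AP) = 2.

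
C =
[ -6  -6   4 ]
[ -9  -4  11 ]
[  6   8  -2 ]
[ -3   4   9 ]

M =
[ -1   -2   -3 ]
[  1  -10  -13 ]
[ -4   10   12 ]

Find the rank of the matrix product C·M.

2

First compute CM:
[[-16, 112, 144],
 [-39, 168, 211],
 [ 10, -112, -146],
 [-29,  56,  65]]
Now row reduce the product.
R2 ← R2 − (39/16)·R1: [0, -105, -140]
R3 ← R3 + (5/8)·R1: [0, -42, -56]
R4 ← R4 − (29/16)·R1: [0, -147, -196]
R3 ← R3 − (2/5)·R2: [0, 0, 0]
R4 ← R4 − (7/5)·R2: [0, 0, 0]
2 nonzero rows, so rank(CM) = 2.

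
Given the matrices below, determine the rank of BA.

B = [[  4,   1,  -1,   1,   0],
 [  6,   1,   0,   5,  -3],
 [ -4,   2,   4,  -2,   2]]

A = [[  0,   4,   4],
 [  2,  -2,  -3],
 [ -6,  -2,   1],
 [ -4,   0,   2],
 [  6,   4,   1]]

2

First compute BA:
[[  4,  16,  14],
 [-36,  10,  28],
 [  0, -20, -20]]
Now row reduce the product.
R2 ← R2 + (9)·R1: [0, 154, 154]
R3 ← R3 + (10/77)·R2: [0, 0, 0]
2 nonzero rows, so rank(BA) = 2.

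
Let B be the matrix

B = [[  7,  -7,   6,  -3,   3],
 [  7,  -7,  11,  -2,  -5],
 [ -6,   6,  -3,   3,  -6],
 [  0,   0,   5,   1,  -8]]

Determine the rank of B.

2

Row reduce to echelon form.
R2 ← R2 − R1: [0, 0, 5, 1, -8]
R3 ← R3 + (6/7)·R1: [0, 0, 15/7, 3/7, -24/7]
R3 ← R3 − (3/7)·R2: [0, 0, 0, 0, 0]
R4 ← R4 − R2: [0, 0, 0, 0, 0]
Echelon form has 2 nonzero rows, so rank(B) = 2.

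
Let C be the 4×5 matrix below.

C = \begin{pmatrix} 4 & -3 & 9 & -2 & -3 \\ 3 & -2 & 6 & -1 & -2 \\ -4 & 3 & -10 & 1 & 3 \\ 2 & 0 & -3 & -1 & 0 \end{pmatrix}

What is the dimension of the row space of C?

3

Row reduce to echelon form.
R2 ← R2 − (3/4)·R1: [0, 1/4, -3/4, 1/2, 1/4]
R3 ← R3 + R1: [0, 0, -1, -1, 0]
R4 ← R4 − (1/2)·R1: [0, 3/2, -15/2, 0, 3/2]
R4 ← R4 − (6)·R2: [0, 0, -3, -3, 0]
R4 ← R4 − (3)·R3: [0, 0, 0, 0, 0]
Echelon form has 3 nonzero rows, so rank(C) = 3.
The row space has dimension equal to the rank: 3.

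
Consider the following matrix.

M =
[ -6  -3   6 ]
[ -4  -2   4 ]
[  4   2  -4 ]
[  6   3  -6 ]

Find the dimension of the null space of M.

Row reduce to echelon form.
R2 ← R2 − (2/3)·R1: [0, 0, 0]
R3 ← R3 + (2/3)·R1: [0, 0, 0]
R4 ← R4 + R1: [0, 0, 0]
1 nonzero row, so rank(M) = 1.
M has 3 columns; by rank–nullity, nullity = 3 − 1 = 2.

2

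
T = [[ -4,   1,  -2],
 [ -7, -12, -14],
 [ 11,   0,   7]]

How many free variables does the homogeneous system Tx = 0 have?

Row reduce to echelon form.
R2 ← R2 − (7/4)·R1: [0, -55/4, -21/2]
R3 ← R3 + (11/4)·R1: [0, 11/4, 3/2]
R3 ← R3 + (1/5)·R2: [0, 0, -3/5]
3 nonzero rows, so rank(T) = 3.
T has 3 columns; by rank–nullity, nullity = 3 − 3 = 0.

0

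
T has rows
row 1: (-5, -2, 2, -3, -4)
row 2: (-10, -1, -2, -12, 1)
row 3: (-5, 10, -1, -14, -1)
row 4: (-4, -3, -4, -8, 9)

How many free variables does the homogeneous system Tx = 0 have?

Row reduce to echelon form.
R2 ← R2 − (2)·R1: [0, 3, -6, -6, 9]
R3 ← R3 − R1: [0, 12, -3, -11, 3]
R4 ← R4 − (4/5)·R1: [0, -7/5, -28/5, -28/5, 61/5]
R3 ← R3 − (4)·R2: [0, 0, 21, 13, -33]
R4 ← R4 + (7/15)·R2: [0, 0, -42/5, -42/5, 82/5]
R4 ← R4 + (2/5)·R3: [0, 0, 0, -16/5, 16/5]
4 nonzero rows, so rank(T) = 4.
T has 5 columns; by rank–nullity, nullity = 5 − 4 = 1.

1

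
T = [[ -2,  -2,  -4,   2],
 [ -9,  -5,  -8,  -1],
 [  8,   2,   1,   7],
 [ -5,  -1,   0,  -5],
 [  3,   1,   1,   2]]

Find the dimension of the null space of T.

2

Row reduce to echelon form.
R2 ← R2 − (9/2)·R1: [0, 4, 10, -10]
R3 ← R3 + (4)·R1: [0, -6, -15, 15]
R4 ← R4 − (5/2)·R1: [0, 4, 10, -10]
R5 ← R5 + (3/2)·R1: [0, -2, -5, 5]
R3 ← R3 + (3/2)·R2: [0, 0, 0, 0]
R4 ← R4 − R2: [0, 0, 0, 0]
R5 ← R5 + (1/2)·R2: [0, 0, 0, 0]
2 nonzero rows, so rank(T) = 2.
T has 4 columns; by rank–nullity, nullity = 4 − 2 = 2.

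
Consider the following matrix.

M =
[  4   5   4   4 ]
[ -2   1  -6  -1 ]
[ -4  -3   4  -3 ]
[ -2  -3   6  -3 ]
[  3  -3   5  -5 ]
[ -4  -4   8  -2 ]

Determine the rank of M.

4

Row reduce to echelon form.
R2 ← R2 + (1/2)·R1: [0, 7/2, -4, 1]
R3 ← R3 + R1: [0, 2, 8, 1]
R4 ← R4 + (1/2)·R1: [0, -1/2, 8, -1]
R5 ← R5 − (3/4)·R1: [0, -27/4, 2, -8]
R6 ← R6 + R1: [0, 1, 12, 2]
R3 ← R3 − (4/7)·R2: [0, 0, 72/7, 3/7]
R4 ← R4 + (1/7)·R2: [0, 0, 52/7, -6/7]
R5 ← R5 + (27/14)·R2: [0, 0, -40/7, -85/14]
R6 ← R6 − (2/7)·R2: [0, 0, 92/7, 12/7]
R4 ← R4 − (13/18)·R3: [0, 0, 0, -7/6]
R5 ← R5 + (5/9)·R3: [0, 0, 0, -35/6]
R6 ← R6 − (23/18)·R3: [0, 0, 0, 7/6]
R5 ← R5 − (5)·R4: [0, 0, 0, 0]
R6 ← R6 + R4: [0, 0, 0, 0]
Echelon form has 4 nonzero rows, so rank(M) = 4.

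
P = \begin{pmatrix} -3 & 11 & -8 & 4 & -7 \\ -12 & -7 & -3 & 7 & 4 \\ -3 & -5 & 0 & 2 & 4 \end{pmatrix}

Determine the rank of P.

3

Row reduce to echelon form.
R2 ← R2 − (4)·R1: [0, -51, 29, -9, 32]
R3 ← R3 − R1: [0, -16, 8, -2, 11]
R3 ← R3 − (16/51)·R2: [0, 0, -56/51, 14/17, 49/51]
Echelon form has 3 nonzero rows, so rank(P) = 3.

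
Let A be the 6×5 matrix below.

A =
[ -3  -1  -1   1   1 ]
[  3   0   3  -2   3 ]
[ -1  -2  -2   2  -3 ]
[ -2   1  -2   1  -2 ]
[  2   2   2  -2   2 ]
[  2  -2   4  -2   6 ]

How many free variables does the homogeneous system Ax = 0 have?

Row reduce to echelon form.
R2 ← R2 + R1: [0, -1, 2, -1, 4]
R3 ← R3 − (1/3)·R1: [0, -5/3, -5/3, 5/3, -10/3]
R4 ← R4 − (2/3)·R1: [0, 5/3, -4/3, 1/3, -8/3]
R5 ← R5 + (2/3)·R1: [0, 4/3, 4/3, -4/3, 8/3]
R6 ← R6 + (2/3)·R1: [0, -8/3, 10/3, -4/3, 20/3]
R3 ← R3 − (5/3)·R2: [0, 0, -5, 10/3, -10]
R4 ← R4 + (5/3)·R2: [0, 0, 2, -4/3, 4]
R5 ← R5 + (4/3)·R2: [0, 0, 4, -8/3, 8]
R6 ← R6 − (8/3)·R2: [0, 0, -2, 4/3, -4]
R4 ← R4 + (2/5)·R3: [0, 0, 0, 0, 0]
R5 ← R5 + (4/5)·R3: [0, 0, 0, 0, 0]
R6 ← R6 − (2/5)·R3: [0, 0, 0, 0, 0]
3 nonzero rows, so rank(A) = 3.
A has 5 columns; by rank–nullity, nullity = 5 − 3 = 2.

2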